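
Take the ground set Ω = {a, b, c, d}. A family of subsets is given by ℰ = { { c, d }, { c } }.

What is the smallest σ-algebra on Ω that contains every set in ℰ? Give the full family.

Seed the family with ℰ together with ∅ and Ω: { {  }, { c }, { c, d }, Ω }.
Round 1: 2 new —
  { a, b }  = { c, d }ᶜ
  { a, b, d }  = { c }ᶜ
  |family| = 6
Round 2 (1 new):
  { a, b, c }  = { c } ∪ { a, b }
  |family| = 7
Round 3: +1 →
  { d }  = { a, b, c }ᶜ
  |family| = 8
After Round 4 the family is unchanged; done.

Therefore σ(ℰ) = { {  }, { c }, { d }, { a, b }, { c, d }, { a, b, c }, { a, b, d }, Ω } (|σ(ℰ)| = 8).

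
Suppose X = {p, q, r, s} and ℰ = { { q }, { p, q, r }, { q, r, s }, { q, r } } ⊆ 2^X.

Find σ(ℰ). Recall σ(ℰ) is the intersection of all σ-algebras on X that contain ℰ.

Initial family (6 sets): { {  }, { q }, { q, r }, { p, q, r }, { q, r, s }, X }.
Pass 1 (4 new):
  { p }  = { q, r, s }ᶜ
  { s }  = { p, q, r }ᶜ
  { p, s }  = { q, r }ᶜ
  { p, r, s }  = { q }ᶜ
  (now 10)
Pass 2: +3 →
  { p, q }  = { q } ∪ { p }
  { q, s }  = { q } ∪ { s }
  { p, q, s }  = { q } ∪ { p, s }
  (now 13)
Pass 3: 3 new —
  { r }  = { p, q, s }ᶜ
  { p, r }  = { q, s }ᶜ
  { r, s }  = { p, q }ᶜ
  (now 16)
Pass 4: closed — nothing new.

σ(ℰ) = { {  }, { p }, { q }, { r }, { s }, { p, q }, { p, r }, { p, s }, { q, r }, { q, s }, { r, s }, { p, q, r }, { p, q, s }, { p, r, s }, { q, r, s }, X }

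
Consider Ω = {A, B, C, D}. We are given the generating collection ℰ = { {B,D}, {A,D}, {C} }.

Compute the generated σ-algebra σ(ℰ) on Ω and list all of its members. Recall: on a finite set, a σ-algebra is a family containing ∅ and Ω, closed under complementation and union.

Answer: σ(ℰ) = { ∅, {A}, {B}, {C}, {D}, {A,B}, {A,C}, {A,D}, {B,C}, {B,D}, {C,D}, {A,B,C}, {A,B,D}, {A,C,D}, {B,C,D}, Ω }

Trace:
Initial family (5 sets): { ∅, {C}, {A,D}, {B,D}, Ω }.
Round 1: 5 new —
  {A,C}  = ᶜ of {B,D}
  {B,C}  = ᶜ of {A,D}
  {A,B,D}  = ᶜ of {C}
  {A,C,D}  = {C} ∪ {A,D}
  {B,C,D}  = {C} ∪ {B,D}
  [10 total]
Round 2: 3 new —
  {A}  = ᶜ of {B,C,D}
  {B}  = ᶜ of {A,C,D}
  {A,B,C}  = {B,C} ∪ {A,C}
  [13 total]
Round 3. New:
  {D}  = ᶜ of {A,B,C}
  {A,B}  = {B} ∪ {A}
  [15 total]
Round 4: 1 new —
  {C,D}  = ᶜ of {A,B}
  [16 total]
Round 5: closed — nothing new.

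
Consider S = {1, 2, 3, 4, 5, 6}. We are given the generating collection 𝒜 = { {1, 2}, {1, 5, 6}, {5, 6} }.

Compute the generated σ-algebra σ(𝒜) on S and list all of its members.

Seed the family with 𝒜 together with ∅ and S: { {}, {1, 2}, {5, 6}, {1, 5, 6}, S }.
Step 1. New:
  {2, 3, 4}  = S∖{1, 5, 6}
  {1, 2, 3, 4}  = S∖{5, 6}
  {1, 2, 5, 6}  = {1, 5, 6} ∪ {1, 2}
  {3, 4, 5, 6}  = S∖{1, 2}
  |family| = 9
Step 2 adds 3:
  {3, 4}  = S∖{1, 2, 5, 6}
  {1, 3, 4, 5, 6}  = {3, 4, 5, 6} ∪ {1, 5, 6}
  {2, 3, 4, 5, 6}  = {2, 3, 4} ∪ {5, 6}
  |family| = 12
Step 3. New:
  {1}  = S∖{2, 3, 4, 5, 6}
  {2}  = S∖{1, 3, 4, 5, 6}
  |family| = 14
Step 4: +2 →
  {1, 3, 4}  = {3, 4} ∪ {1}
  {2, 5, 6}  = {5, 6} ∪ {2}
  |family| = 16
Step 5: no new sets; the family is a σ-algebra.

|σ(𝒜)| = 16.  σ(𝒜) = { {}, {1}, {2}, {1, 2}, {3, 4}, {5, 6}, {1, 3, 4}, {1, 5, 6}, {2, 3, 4}, {2, 5, 6}, {1, 2, 3, 4}, {1, 2, 5, 6}, {3, 4, 5, 6}, {1, 3, 4, 5, 6}, {2, 3, 4, 5, 6}, S }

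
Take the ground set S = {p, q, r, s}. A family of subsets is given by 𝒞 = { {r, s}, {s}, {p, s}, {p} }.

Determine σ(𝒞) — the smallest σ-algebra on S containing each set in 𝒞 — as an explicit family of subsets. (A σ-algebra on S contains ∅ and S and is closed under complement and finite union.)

|σ(𝒞)| = 16.  σ(𝒞) = { {}, {p}, {q}, {r}, {s}, {p, q}, {p, r}, {p, s}, {q, r}, {q, s}, {r, s}, {p, q, r}, {p, q, s}, {p, r, s}, {q, r, s}, S }

Working:
Seed the family with 𝒞 together with ∅ and S: { {}, {p}, {s}, {p, s}, {r, s}, S }.
Iteration 1: 5 new —
  {p, q}  = ᶜ of {r, s}
  {q, r}  = ᶜ of {p, s}
  {p, q, r}  = ᶜ of {s}
  {p, r, s}  = {r, s} ∪ {p, s}
  {q, r, s}  = ᶜ of {p}
  |family| = 11
Iteration 2 (2 new):
  {q}  = ᶜ of {p, r, s}
  {p, q, s}  = {p, q} ∪ {p, s}
  |family| = 13
Iteration 3 (2 new):
  {r}  = ᶜ of {p, q, s}
  {q, s}  = {s} ∪ {q}
  |family| = 15
Iteration 4: 1 new —
  {p, r}  = ᶜ of {q, s}
  |family| = 16
Iteration 5: already closed under ᶜ and ∪.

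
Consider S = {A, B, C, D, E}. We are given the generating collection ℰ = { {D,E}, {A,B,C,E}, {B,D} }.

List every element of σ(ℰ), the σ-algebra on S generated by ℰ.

σ(ℰ) (16 sets): { {}, {B}, {D}, {E}, {A,C}, {B,D}, {B,E}, {D,E}, {A,B,C}, {A,C,D}, {A,C,E}, {B,D,E}, {A,B,C,D}, {A,B,C,E}, {A,C,D,E}, S }

Check:
Initial family (5 sets): { {}, {B,D}, {D,E}, {A,B,C,E}, S }.
Pass 1. New:
  {D}  = S∖{A,B,C,E}
  {A,B,C}  = S∖{D,E}
  {A,C,E}  = S∖{B,D}
  {B,D,E}  = {D,E} ∪ {B,D}
  |family| = 9
Pass 2. New:
  {A,C}  = S∖{B,D,E}
  {A,B,C,D}  = {A,B,C} ∪ {D}
  {A,C,D,E}  = {A,C,E} ∪ {D,E}
  |family| = 12
Pass 3 adds 3:
  {B}  = S∖{A,C,D,E}
  {E}  = S∖{A,B,C,D}
  {A,C,D}  = {A,C} ∪ {D}
  |family| = 15
Pass 4 (1 new):
  {B,E}  = S∖{A,C,D}
  |family| = 16
Pass 5: no new sets; the family is a σ-algebra.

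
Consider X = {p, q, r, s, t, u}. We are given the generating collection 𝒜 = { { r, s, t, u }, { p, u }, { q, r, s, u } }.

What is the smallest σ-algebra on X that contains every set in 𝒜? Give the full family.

Seed the family with 𝒜 together with ∅ and X: { {}, { p, u }, { q, r, s, u }, { r, s, t, u }, X }.
Round 1 (6 new):
  { p, q }  = X∖{ r, s, t, u }
  { p, t }  = X∖{ q, r, s, u }
  { q, r, s, t }  = X∖{ p, u }
  { p, q, r, s, u }  = { q, r, s, u } ∪ { p, u }
  { p, r, s, t, u }  = { r, s, t, u } ∪ { p, u }
  { q, r, s, t, u }  = { q, r, s, u } ∪ { r, s, t, u }
  [11 total]
Round 2 (7 new):
  { p }  = X∖{ q, r, s, t, u }
  { q }  = X∖{ p, r, s, t, u }
  { t }  = X∖{ p, q, r, s, u }
  { p, q, t }  = { p, q } ∪ { p, t }
  { p, q, u }  = { p, q } ∪ { p, u }
  { p, t, u }  = { p, u } ∪ { p, t }
  { p, q, r, s, t }  = { p, q } ∪ { q, r, s, t }
  [18 total]
Round 3 adds 6:
  { u }  = X∖{ p, q, r, s, t }
  { q, t }  = { q } ∪ { t }
  { q, r, s }  = X∖{ p, t, u }
  { r, s, t }  = X∖{ p, q, u }
  { r, s, u }  = X∖{ p, q, t }
  { p, q, t, u }  = { p, q, t } ∪ { p, t, u }
  [24 total]
Round 4. New:
  { q, u }  = { q } ∪ { u }
  { r, s }  = X∖{ p, q, t, u }
  { t, u }  = { u } ∪ { t }
  { q, t, u }  = { q, t } ∪ { u }
  { p, q, r, s }  = { q, r, s } ∪ { p, q }
  { p, r, s, t }  = { r, s, t } ∪ { p, t }
  { p, r, s, u }  = X∖{ q, t }
  [31 total]
Round 5 adds 1:
  { p, r, s }  = X∖{ q, t, u }
  [32 total]
Round 6: already closed under ᶜ and ∪.

Hence σ(𝒜) has 32 members: { {}, { p }, { q }, { t }, { u }, { p, q }, { p, t }, { p, u }, { q, t }, { q, u }, { r, s }, { t, u }, { p, q, t }, { p, q, u }, { p, r, s }, { p, t, u }, { q, r, s }, { q, t, u }, { r, s, t }, { r, s, u }, { p, q, r, s }, { p, q, t, u }, { p, r, s, t }, { p, r, s, u }, { q, r, s, t }, { q, r, s, u }, { r, s, t, u }, { p, q, r, s, t }, { p, q, r, s, u }, { p, r, s, t, u }, { q, r, s, t, u }, X }.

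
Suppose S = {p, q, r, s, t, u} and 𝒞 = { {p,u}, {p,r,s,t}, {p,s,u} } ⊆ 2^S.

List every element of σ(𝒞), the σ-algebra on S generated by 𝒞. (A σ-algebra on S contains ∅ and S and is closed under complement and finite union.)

σ(𝒞) = { {}, {p}, {q}, {s}, {u}, {p,q}, {p,s}, {p,u}, {q,s}, {q,u}, {r,t}, {s,u}, {p,q,s}, {p,q,u}, {p,r,t}, {p,s,u}, {q,r,t}, {q,s,u}, {r,s,t}, {r,t,u}, {p,q,r,t}, {p,q,s,u}, {p,r,s,t}, {p,r,t,u}, {q,r,s,t}, {q,r,t,u}, {r,s,t,u}, {p,q,r,s,t}, {p,q,r,t,u}, {p,r,s,t,u}, {q,r,s,t,u}, S }

Check:
Take S₀ = 𝒞 ∪ {∅, S} = { {}, {p,u}, {p,s,u}, {p,r,s,t}, S }.
Iteration 1 adds 4:
  {q,u}  = S∖{p,r,s,t}
  {q,r,t}  = S∖{p,s,u}
  {q,r,s,t}  = S∖{p,u}
  {p,r,s,t,u}  = {p,r,s,t} ∪ {p,u}
Iteration 2. New:
  {q}  = S∖{p,r,s,t,u}
  {p,q,u}  = {p,u} ∪ {q,u}
  {p,q,s,u}  = {q,u} ∪ {p,s,u}
  {q,r,t,u}  = {q,u} ∪ {q,r,t}
  {p,q,r,s,t}  = {q,r,s,t} ∪ {p,r,s,t}
  {p,q,r,t,u}  = {p,u} ∪ {q,r,t}
  {q,r,s,t,u}  = {q,u} ∪ {q,r,s,t}
Iteration 3: 6 new —
  {p}  = S∖{q,r,s,t,u}
  {s}  = S∖{p,q,r,t,u}
  {u}  = S∖{p,q,r,s,t}
  {p,s}  = S∖{q,r,t,u}
  {r,t}  = S∖{p,q,s,u}
  {r,s,t}  = S∖{p,q,u}
Iteration 4: +10 →
  {p,q}  = {p} ∪ {q}
  {q,s}  = {q} ∪ {s}
  {s,u}  = {u} ∪ {s}
  {p,q,s}  = {q} ∪ {p,s}
  {p,r,t}  = {p} ∪ {r,t}
  {q,s,u}  = {q,u} ∪ {s}
  {r,t,u}  = {u} ∪ {r,t}
  {p,q,r,t}  = {p} ∪ {q,r,t}
  {p,r,t,u}  = {p,u} ∪ {r,t}
  {r,s,t,u}  = {r,s,t} ∪ {u}
After Iteration 5 the family is unchanged; done.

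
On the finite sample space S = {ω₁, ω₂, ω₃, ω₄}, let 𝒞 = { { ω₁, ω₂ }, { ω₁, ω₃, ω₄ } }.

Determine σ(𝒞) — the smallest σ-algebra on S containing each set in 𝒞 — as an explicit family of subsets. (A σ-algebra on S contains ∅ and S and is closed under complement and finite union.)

Start: 𝒞 ∪ {∅, S} = { ∅, { ω₁, ω₂ }, { ω₁, ω₃, ω₄ }, S }.
Step 1: 2 new —
  { ω₂ }  = ᶜ of { ω₁, ω₃, ω₄ }
  { ω₃, ω₄ }  = ᶜ of { ω₁, ω₂ }
  — 6 sets.
Step 2: +1 →
  { ω₂, ω₃, ω₄ }  = { ω₃, ω₄ } ∪ { ω₂ }
  — 7 sets.
Step 3: +1 →
  { ω₁ }  = ᶜ of { ω₂, ω₃, ω₄ }
  — 8 sets.
Step 4: already closed under ᶜ and ∪.

|σ(𝒞)| = 8.  σ(𝒞) = { ∅, { ω₁ }, { ω₂ }, { ω₁, ω₂ }, { ω₃, ω₄ }, { ω₁, ω₃, ω₄ }, { ω₂, ω₃, ω₄ }, S }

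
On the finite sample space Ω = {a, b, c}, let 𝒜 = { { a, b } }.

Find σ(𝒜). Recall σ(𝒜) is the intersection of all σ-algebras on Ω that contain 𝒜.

|σ(𝒜)| = 4.  σ(𝒜) = { ∅, { c }, { a, b }, Ω }

Check:
Initial family (3 sets): { ∅, { a, b }, Ω }.
Pass 1 (1 new):
  { c }  = Ω∖{ a, b }
  — 4 sets.
Pass 2: closed — nothing new.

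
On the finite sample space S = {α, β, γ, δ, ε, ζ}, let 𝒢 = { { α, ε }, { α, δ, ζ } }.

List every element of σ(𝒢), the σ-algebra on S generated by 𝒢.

Answer: σ(𝒢) = { {  }, { α }, { ε }, { α, ε }, { β, γ }, { δ, ζ }, { α, β, γ }, { α, δ, ζ }, { β, γ, ε }, { δ, ε, ζ }, { α, β, γ, ε }, { α, δ, ε, ζ }, { β, γ, δ, ζ }, { α, β, γ, δ, ζ }, { β, γ, δ, ε, ζ }, S }

Derivation:
Initial family (4 sets): { {  }, { α, ε }, { α, δ, ζ }, S }.
Step 1 adds 3:
  { β, γ, ε }  = { α, δ, ζ }ᶜ
  { α, δ, ε, ζ }  = { α, δ, ζ } ∪ { α, ε }
  { β, γ, δ, ζ }  = { α, ε }ᶜ
  |family| = 7
Step 2: 4 new —
  { β, γ }  = { α, δ, ε, ζ }ᶜ
  { α, β, γ, ε }  = { β, γ, ε } ∪ { α, ε }
  { α, β, γ, δ, ζ }  = { β, γ, δ, ζ } ∪ { α, δ, ζ }
  { β, γ, δ, ε, ζ }  = { β, γ, ε } ∪ { β, γ, δ, ζ }
  |family| = 11
Step 3: +3 →
  { α }  = { β, γ, δ, ε, ζ }ᶜ
  { ε }  = { α, β, γ, δ, ζ }ᶜ
  { δ, ζ }  = { α, β, γ, ε }ᶜ
  |family| = 14
Step 4. New:
  { α, β, γ }  = { β, γ } ∪ { α }
  { δ, ε, ζ }  = { δ, ζ } ∪ { ε }
  |family| = 16
Step 5: no new sets; the family is a σ-algebra.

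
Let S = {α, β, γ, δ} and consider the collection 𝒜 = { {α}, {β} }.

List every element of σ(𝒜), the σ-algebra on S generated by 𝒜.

Start: 𝒜 ∪ {∅, S} = { {}, {α}, {β}, S }.
Iteration 1 (3 new):
  {α, β}  = {β} ∪ {α}
  {α, γ, δ}  = S∖{β}
  {β, γ, δ}  = S∖{α}
  — 7 sets.
Iteration 2 adds 1:
  {γ, δ}  = S∖{α, β}
  — 8 sets.
Iteration 3: already closed under ᶜ and ∪.

σ(𝒜) = { {}, {α}, {β}, {α, β}, {γ, δ}, {α, γ, δ}, {β, γ, δ}, S }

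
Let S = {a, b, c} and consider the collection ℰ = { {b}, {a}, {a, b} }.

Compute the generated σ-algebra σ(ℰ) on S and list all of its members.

Initial family (5 sets): { {}, {a}, {b}, {a, b}, S }.
Step 1: 3 new —
  {c}  = complement {a, b}
  {a, c}  = complement {b}
  {b, c}  = complement {a}
  (now 8)
Step 2: no new sets; the family is a σ-algebra.

Therefore σ(ℰ) = { {}, {a}, {b}, {c}, {a, b}, {a, c}, {b, c}, S } (|σ(ℰ)| = 8).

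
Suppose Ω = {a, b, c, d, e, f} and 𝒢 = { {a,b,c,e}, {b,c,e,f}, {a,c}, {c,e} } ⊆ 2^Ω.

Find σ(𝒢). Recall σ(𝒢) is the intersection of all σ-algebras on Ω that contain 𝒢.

Seed the family with 𝒢 together with ∅ and Ω: { {}, {a,c}, {c,e}, {a,b,c,e}, {b,c,e,f}, Ω }.
Round 1 adds 6:
  {a,d}  = {b,c,e,f}ᶜ
  {d,f}  = {a,b,c,e}ᶜ
  {a,c,e}  = {a,c} ∪ {c,e}
  {a,b,d,f}  = {c,e}ᶜ
  {b,d,e,f}  = {a,c}ᶜ
  {a,b,c,e,f}  = {a,c} ∪ {b,c,e,f}
Round 2: +12 →
  {d}  = {a,b,c,e,f}ᶜ
  {a,c,d}  = {a,d} ∪ {a,c}
  {a,d,f}  = {a,d} ∪ {d,f}
  {b,d,f}  = {a,c,e}ᶜ
  {a,c,d,e}  = {a,c,e} ∪ {a,d}
  {a,c,d,f}  = {a,c} ∪ {d,f}
  {c,d,e,f}  = {c,e} ∪ {d,f}
  {a,b,c,d,e}  = {a,d} ∪ {a,b,c,e}
  {a,b,c,d,f}  = {a,b,d,f} ∪ {a,c}
  {a,b,d,e,f}  = {a,b,d,f} ∪ {b,d,e,f}
  {a,c,d,e,f}  = {a,c,e} ∪ {d,f}
  {b,c,d,e,f}  = {b,d,e,f} ∪ {c,e}
Round 3 adds 11:
  {a}  = {b,c,d,e,f}ᶜ
  {b}  = {a,c,d,e,f}ᶜ
  {c}  = {a,b,d,e,f}ᶜ
  {e}  = {a,b,c,d,f}ᶜ
  {f}  = {a,b,c,d,e}ᶜ
  {a,b}  = {c,d,e,f}ᶜ
  {b,e}  = {a,c,d,f}ᶜ
  {b,f}  = {a,c,d,e}ᶜ
  {b,c,e}  = {a,d,f}ᶜ
  {b,e,f}  = {a,c,d}ᶜ
  {c,d,e}  = {c,e} ∪ {d}
Round 4. New:
  {a,e}  = {a} ∪ {e}
  {a,f}  = {a} ∪ {f}
  {b,c}  = {b} ∪ {c}
  {b,d}  = {b} ∪ {d}
  {c,d}  = {c} ∪ {d}
  {c,f}  = {f} ∪ {c}
  {d,e}  = {e} ∪ {d}
  {e,f}  = {f} ∪ {e}
  {a,b,c}  = {a,b} ∪ {c}
  {a,b,d}  = {a,b} ∪ {a,d}
  {a,b,e}  = {b,e} ∪ {a,b}
  {a,b,f}  = {c,d,e}ᶜ
  {a,c,f}  = {f} ∪ {a,c}
  {a,d,e}  = {e} ∪ {a,d}
  {b,c,f}  = {b,f} ∪ {c}
  {b,d,e}  = {b,e} ∪ {d}
  {c,d,f}  = {c} ∪ {d,f}
  {c,e,f}  = {f} ∪ {c,e}
  {d,e,f}  = {e} ∪ {d,f}
  {a,b,c,d}  = {a,b} ∪ {a,c,d}
  {a,b,c,f}  = {b,f} ∪ {a,c}
  {a,b,d,e}  = {b,e} ∪ {a,d}
  {a,b,e,f}  = {a,b} ∪ {b,e,f}
  {a,c,e,f}  = {a,c,e} ∪ {f}
  {a,d,e,f}  = {a,d,f} ∪ {e}
  {b,c,d,e}  = {b,e} ∪ {c,d,e}
  {b,c,d,f}  = {b,d,f} ∪ {c}
Round 5: +2 →
  {a,e,f}  = {e,f} ∪ {a,f}
  {b,c,d}  = {c,d} ∪ {b}
After Round 6 the family is unchanged; done.

σ(𝒢) = { {}, {a}, {b}, {c}, {d}, {e}, {f}, {a,b}, {a,c}, {a,d}, {a,e}, {a,f}, {b,c}, {b,d}, {b,e}, {b,f}, {c,d}, {c,e}, {c,f}, {d,e}, {d,f}, {e,f}, {a,b,c}, {a,b,d}, {a,b,e}, {a,b,f}, {a,c,d}, {a,c,e}, {a,c,f}, {a,d,e}, {a,d,f}, {a,e,f}, {b,c,d}, {b,c,e}, {b,c,f}, {b,d,e}, {b,d,f}, {b,e,f}, {c,d,e}, {c,d,f}, {c,e,f}, {d,e,f}, {a,b,c,d}, {a,b,c,e}, {a,b,c,f}, {a,b,d,e}, {a,b,d,f}, {a,b,e,f}, {a,c,d,e}, {a,c,d,f}, {a,c,e,f}, {a,d,e,f}, {b,c,d,e}, {b,c,d,f}, {b,c,e,f}, {b,d,e,f}, {c,d,e,f}, {a,b,c,d,e}, {a,b,c,d,f}, {a,b,c,e,f}, {a,b,d,e,f}, {a,c,d,e,f}, {b,c,d,e,f}, Ω }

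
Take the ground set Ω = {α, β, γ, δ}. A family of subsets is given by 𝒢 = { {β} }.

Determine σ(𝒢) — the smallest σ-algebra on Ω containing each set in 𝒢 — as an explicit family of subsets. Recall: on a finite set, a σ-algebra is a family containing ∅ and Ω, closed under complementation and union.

Begin from { {}, {β}, Ω } (that is, 𝒢 plus ∅ and Ω).
Round 1 adds 1:
  {α, γ, δ}  = complement {β}
  |family| = 4
Round 2 adds nothing — fixpoint reached.

Therefore σ(𝒢) = { {}, {β}, {α, γ, δ}, Ω } (|σ(𝒢)| = 4).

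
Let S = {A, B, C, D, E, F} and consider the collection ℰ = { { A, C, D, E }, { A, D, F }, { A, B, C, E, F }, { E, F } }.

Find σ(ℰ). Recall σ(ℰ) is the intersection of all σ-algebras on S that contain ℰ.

σ(ℰ) (64 sets): { ∅, { A }, { B }, { C }, { D }, { E }, { F }, { A, B }, { A, C }, { A, D }, { A, E }, { A, F }, { B, C }, { B, D }, { B, E }, { B, F }, { C, D }, { C, E }, { C, F }, { D, E }, { D, F }, { E, F }, { A, B, C }, { A, B, D }, { A, B, E }, { A, B, F }, { A, C, D }, { A, C, E }, { A, C, F }, { A, D, E }, { A, D, F }, { A, E, F }, { B, C, D }, { B, C, E }, { B, C, F }, { B, D, E }, { B, D, F }, { B, E, F }, { C, D, E }, { C, D, F }, { C, E, F }, { D, E, F }, { A, B, C, D }, { A, B, C, E }, { A, B, C, F }, { A, B, D, E }, { A, B, D, F }, { A, B, E, F }, { A, C, D, E }, { A, C, D, F }, { A, C, E, F }, { A, D, E, F }, { B, C, D, E }, { B, C, D, F }, { B, C, E, F }, { B, D, E, F }, { C, D, E, F }, { A, B, C, D, E }, { A, B, C, D, F }, { A, B, C, E, F }, { A, B, D, E, F }, { A, C, D, E, F }, { B, C, D, E, F }, S }

Trace:
Initial family (6 sets): { ∅, { E, F }, { A, D, F }, { A, C, D, E }, { A, B, C, E, F }, S }.
Step 1 (6 new):
  { D }  = complement { A, B, C, E, F }
  { B, F }  = complement { A, C, D, E }
  { B, C, E }  = complement { A, D, F }
  { A, B, C, D }  = complement { E, F }
  { A, D, E, F }  = { E, F } ∪ { A, D, F }
  { A, C, D, E, F }  = { A, C, D, E } ∪ { E, F }
  (now 12)
Step 2. New:
  { B }  = complement { A, C, D, E, F }
  { B, C }  = complement { A, D, E, F }
  { B, D, F }  = { B, F } ∪ { D }
  { B, E, F }  = { E, F } ∪ { B, F }
  { D, E, F }  = { E, F } ∪ { D }
  { A, B, D, F }  = { B, F } ∪ { A, D, F }
  { B, C, D, E }  = { B, C, E } ∪ { D }
  { B, C, E, F }  = { E, F } ∪ { B, C, E }
  { A, B, C, D, E }  = { B, C, E } ∪ { A, C, D, E }
  { A, B, C, D, F }  = { B, F } ∪ { A, B, C, D }
  { A, B, D, E, F }  = { A, D, E, F } ∪ { B, F }
  (now 23)
Step 3. New:
  { C }  = complement { A, B, D, E, F }
  { E }  = complement { A, B, C, D, F }
  { F }  = complement { A, B, C, D, E }
  { A, D }  = complement { B, C, E, F }
  { A, F }  = complement { B, C, D, E }
  { B, D }  = { B } ∪ { D }
  { C, E }  = complement { A, B, D, F }
  { A, B, C }  = complement { D, E, F }
  { A, C, D }  = complement { B, E, F }
  { A, C, E }  = complement { B, D, F }
  { B, C, D }  = { B, C } ∪ { D }
  { B, C, F }  = { B, F } ∪ { B, C }
  { B, C, D, F }  = { B, D, F } ∪ { B, C }
  { B, D, E, F }  = { B, D, F } ∪ { E, F }
  { B, C, D, E, F }  = { B, D, F } ∪ { B, C, E, F }
  (now 38)
Step 4: +22 →
  { A }  = complement { B, C, D, E, F }
  { A, C }  = complement { B, D, E, F }
  { A, E }  = complement { B, C, D, F }
  { B, E }  = { B } ∪ { E }
  { C, D }  = { C } ∪ { D }
  { C, F }  = { C } ∪ { F }
  { D, E }  = { D } ∪ { E }
  { D, F }  = { D } ∪ { F }
  { A, B, D }  = { B } ∪ { A, D }
  { A, B, F }  = { A, F } ∪ { B }
  { A, C, F }  = { A, F } ∪ { C }
  { A, D, E }  = complement { B, C, F }
  { A, E, F }  = complement { B, C, D }
  { B, D, E }  = { B, D } ∪ { E }
  { C, D, E }  = { C, E } ∪ { D }
  { C, E, F }  = { C, E } ∪ { E, F }
  { A, B, C, E }  = { B } ∪ { A, C, E }
  { A, B, C, F }  = { A, F } ∪ { A, B, C }
  { A, B, E, F }  = { A, F } ∪ { B, E, F }
  { A, C, D, F }  = { A, F } ∪ { A, C, D }
  { A, C, E, F }  = complement { B, D }
  { C, D, E, F }  = { C, E } ∪ { D, E, F }
  (now 60)
Step 5: +4 →
  { A, B }  = complement { C, D, E, F }
  { A, B, E }  = { B, E } ∪ { A, E }
  { C, D, F }  = { C, D } ∪ { D, F }
  { A, B, D, E }  = complement { C, F }
  (now 64)
Step 6: no new sets; the family is a σ-algebra.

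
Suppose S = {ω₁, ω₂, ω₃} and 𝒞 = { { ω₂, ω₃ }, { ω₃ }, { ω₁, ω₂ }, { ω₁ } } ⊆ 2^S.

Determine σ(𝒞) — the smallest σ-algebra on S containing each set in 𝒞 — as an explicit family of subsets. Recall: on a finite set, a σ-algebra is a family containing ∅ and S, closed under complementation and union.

|σ(𝒞)| = 8.  σ(𝒞) = { {}, { ω₁ }, { ω₂ }, { ω₃ }, { ω₁, ω₂ }, { ω₁, ω₃ }, { ω₂, ω₃ }, S }

Check:
Initial family (6 sets): { {}, { ω₁ }, { ω₃ }, { ω₁, ω₂ }, { ω₂, ω₃ }, S }.
Round 1 adds 1:
  { ω₁, ω₃ }  = { ω₃ } ∪ { ω₁ }
  (now 7)
Round 2 (1 new):
  { ω₂ }  = ᶜ of { ω₁, ω₃ }
  (now 8)
After Round 3 the family is unchanged; done.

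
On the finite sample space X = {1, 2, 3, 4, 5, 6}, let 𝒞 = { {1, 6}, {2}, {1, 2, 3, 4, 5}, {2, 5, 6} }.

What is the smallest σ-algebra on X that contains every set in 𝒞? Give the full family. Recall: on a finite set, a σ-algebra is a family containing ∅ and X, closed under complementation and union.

Take S₀ = 𝒞 ∪ {∅, X} = { {}, {2}, {1, 6}, {2, 5, 6}, {1, 2, 3, 4, 5}, X }.
Iteration 1. New:
  {6}  = ᶜ of {1, 2, 3, 4, 5}
  {1, 2, 6}  = {1, 6} ∪ {2}
  {1, 3, 4}  = ᶜ of {2, 5, 6}
  {1, 2, 5, 6}  = {1, 6} ∪ {2, 5, 6}
  {2, 3, 4, 5}  = ᶜ of {1, 6}
  {1, 3, 4, 5, 6}  = ᶜ of {2}
  |family| = 12
Iteration 2. New:
  {2, 6}  = {2} ∪ {6}
  {3, 4}  = ᶜ of {1, 2, 5, 6}
  {3, 4, 5}  = ᶜ of {1, 2, 6}
  {1, 2, 3, 4}  = {2} ∪ {1, 3, 4}
  {1, 3, 4, 6}  = {1, 6} ∪ {1, 3, 4}
  {1, 2, 3, 4, 6}  = {1, 3, 4} ∪ {1, 2, 6}
  {2, 3, 4, 5, 6}  = {2, 5, 6} ∪ {2, 3, 4, 5}
  |family| = 19
Iteration 3. New:
  {1}  = ᶜ of {2, 3, 4, 5, 6}
  {5}  = ᶜ of {1, 2, 3, 4, 6}
  {2, 5}  = ᶜ of {1, 3, 4, 6}
  {5, 6}  = ᶜ of {1, 2, 3, 4}
  {2, 3, 4}  = {3, 4} ∪ {2}
  {3, 4, 6}  = {3, 4} ∪ {6}
  {1, 3, 4, 5}  = ᶜ of {2, 6}
  {2, 3, 4, 6}  = {3, 4} ∪ {2, 6}
  {3, 4, 5, 6}  = {3, 4, 5} ∪ {6}
  |family| = 28
Iteration 4: 4 new —
  {1, 2}  = ᶜ of {3, 4, 5, 6}
  {1, 5}  = ᶜ of {2, 3, 4, 6}
  {1, 2, 5}  = ᶜ of {3, 4, 6}
  {1, 5, 6}  = ᶜ of {2, 3, 4}
  |family| = 32
Iteration 5: closed — nothing new.

Therefore σ(𝒞) = { {}, {1}, {2}, {5}, {6}, {1, 2}, {1, 5}, {1, 6}, {2, 5}, {2, 6}, {3, 4}, {5, 6}, {1, 2, 5}, {1, 2, 6}, {1, 3, 4}, {1, 5, 6}, {2, 3, 4}, {2, 5, 6}, {3, 4, 5}, {3, 4, 6}, {1, 2, 3, 4}, {1, 2, 5, 6}, {1, 3, 4, 5}, {1, 3, 4, 6}, {2, 3, 4, 5}, {2, 3, 4, 6}, {3, 4, 5, 6}, {1, 2, 3, 4, 5}, {1, 2, 3, 4, 6}, {1, 3, 4, 5, 6}, {2, 3, 4, 5, 6}, X } (|σ(𝒞)| = 32).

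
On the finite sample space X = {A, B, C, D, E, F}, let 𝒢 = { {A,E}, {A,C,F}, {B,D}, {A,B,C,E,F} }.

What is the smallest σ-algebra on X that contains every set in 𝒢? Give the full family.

|σ(𝒢)| = 32.  σ(𝒢) = { ∅, {A}, {B}, {D}, {E}, {A,B}, {A,D}, {A,E}, {B,D}, {B,E}, {C,F}, {D,E}, {A,B,D}, {A,B,E}, {A,C,F}, {A,D,E}, {B,C,F}, {B,D,E}, {C,D,F}, {C,E,F}, {A,B,C,F}, {A,B,D,E}, {A,C,D,F}, {A,C,E,F}, {B,C,D,F}, {B,C,E,F}, {C,D,E,F}, {A,B,C,D,F}, {A,B,C,E,F}, {A,C,D,E,F}, {B,C,D,E,F}, X }

Trace:
Initial family (6 sets): { ∅, {A,E}, {B,D}, {A,C,F}, {A,B,C,E,F}, X }.
Pass 1: 6 new —
  {D}  = ᶜ of {A,B,C,E,F}
  {B,D,E}  = ᶜ of {A,C,F}
  {A,B,D,E}  = {A,E} ∪ {B,D}
  {A,C,E,F}  = ᶜ of {B,D}
  {B,C,D,F}  = ᶜ of {A,E}
  {A,B,C,D,F}  = {A,C,F} ∪ {B,D}
  (now 12)
Pass 2: 6 new —
  {E}  = ᶜ of {A,B,C,D,F}
  {C,F}  = ᶜ of {A,B,D,E}
  {A,D,E}  = {A,E} ∪ {D}
  {A,C,D,F}  = {A,C,F} ∪ {D}
  {A,C,D,E,F}  = {A,C,E,F} ∪ {D}
  {B,C,D,E,F}  = {B,C,D,F} ∪ {B,D,E}
  (now 18)
Pass 3 (7 new):
  {A}  = ᶜ of {B,C,D,E,F}
  {B}  = ᶜ of {A,C,D,E,F}
  {B,E}  = ᶜ of {A,C,D,F}
  {D,E}  = {D} ∪ {E}
  {B,C,F}  = ᶜ of {A,D,E}
  {C,D,F}  = {C,F} ∪ {D}
  {C,E,F}  = {C,F} ∪ {E}
  (now 25)
Pass 4: +7 →
  {A,B}  = {A} ∪ {B}
  {A,D}  = {A} ∪ {D}
  {A,B,D}  = ᶜ of {C,E,F}
  {A,B,E}  = ᶜ of {C,D,F}
  {A,B,C,F}  = ᶜ of {D,E}
  {B,C,E,F}  = {B,E} ∪ {B,C,F}
  {C,D,E,F}  = {E} ∪ {C,D,F}
  (now 32)
Pass 5: no new sets; the family is a σ-algebra.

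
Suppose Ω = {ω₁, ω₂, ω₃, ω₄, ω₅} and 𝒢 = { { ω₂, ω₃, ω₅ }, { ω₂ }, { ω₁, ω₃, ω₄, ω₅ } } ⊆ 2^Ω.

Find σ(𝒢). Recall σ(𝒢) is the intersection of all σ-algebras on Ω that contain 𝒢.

σ(𝒢) = { {  }, { ω₂ }, { ω₁, ω₄ }, { ω₃, ω₅ }, { ω₁, ω₂, ω₄ }, { ω₂, ω₃, ω₅ }, { ω₁, ω₃, ω₄, ω₅ }, Ω }

Trace:
Take S₀ = 𝒢 ∪ {∅, Ω} = { {  }, { ω₂ }, { ω₂, ω₃, ω₅ }, { ω₁, ω₃, ω₄, ω₅ }, Ω }.
Round 1: 1 new —
  { ω₁, ω₄ }  = ᶜ of { ω₂, ω₃, ω₅ }
Round 2 (1 new):
  { ω₁, ω₂, ω₄ }  = { ω₂ } ∪ { ω₁, ω₄ }
Round 3. New:
  { ω₃, ω₅ }  = ᶜ of { ω₁, ω₂, ω₄ }
Round 4: already closed under ᶜ and ∪.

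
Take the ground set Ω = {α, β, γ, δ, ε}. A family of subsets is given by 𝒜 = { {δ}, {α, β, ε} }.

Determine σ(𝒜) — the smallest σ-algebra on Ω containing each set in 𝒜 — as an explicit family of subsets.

Take S₀ = 𝒜 ∪ {∅, Ω} = { {}, {δ}, {α, β, ε}, Ω }.
Iteration 1 adds 3:
  {γ, δ}  = Ω∖{α, β, ε}
  {α, β, γ, ε}  = Ω∖{δ}
  {α, β, δ, ε}  = {α, β, ε} ∪ {δ}
  — 7 sets.
Iteration 2 adds 1:
  {γ}  = Ω∖{α, β, δ, ε}
  — 8 sets.
Iteration 3: stable.

Therefore σ(𝒜) = { {}, {γ}, {δ}, {γ, δ}, {α, β, ε}, {α, β, γ, ε}, {α, β, δ, ε}, Ω } (|σ(𝒜)| = 8).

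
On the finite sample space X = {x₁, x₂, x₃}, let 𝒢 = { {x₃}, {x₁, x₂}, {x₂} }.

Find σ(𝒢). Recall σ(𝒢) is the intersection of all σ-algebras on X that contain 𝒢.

Answer: σ(𝒢) = { {}, {x₁}, {x₂}, {x₃}, {x₁, x₂}, {x₁, x₃}, {x₂, x₃}, X }

Working:
Seed the family with 𝒢 together with ∅ and X: { {}, {x₂}, {x₃}, {x₁, x₂}, X }.
Step 1: +2 →
  {x₁, x₃}  = complement {x₂}
  {x₂, x₃}  = {x₃} ∪ {x₂}
Step 2 (1 new):
  {x₁}  = complement {x₂, x₃}
Step 3: no new sets; the family is a σ-algebra.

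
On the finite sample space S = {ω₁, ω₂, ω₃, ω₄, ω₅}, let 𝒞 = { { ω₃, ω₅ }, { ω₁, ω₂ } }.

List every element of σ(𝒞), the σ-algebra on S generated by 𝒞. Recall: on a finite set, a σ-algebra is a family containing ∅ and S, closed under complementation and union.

σ(𝒞) = { {  }, { ω₄ }, { ω₁, ω₂ }, { ω₃, ω₅ }, { ω₁, ω₂, ω₄ }, { ω₃, ω₄, ω₅ }, { ω₁, ω₂, ω₃, ω₅ }, S }

Derivation:
Take S₀ = 𝒞 ∪ {∅, S} = { {  }, { ω₁, ω₂ }, { ω₃, ω₅ }, S }.
Round 1 (3 new):
  { ω₁, ω₂, ω₄ }  = { ω₃, ω₅ }ᶜ
  { ω₃, ω₄, ω₅ }  = { ω₁, ω₂ }ᶜ
  { ω₁, ω₂, ω₃, ω₅ }  = { ω₃, ω₅ } ∪ { ω₁, ω₂ }
  — 7 sets.
Round 2 (1 new):
  { ω₄ }  = { ω₁, ω₂, ω₃, ω₅ }ᶜ
  — 8 sets.
Round 3: stable.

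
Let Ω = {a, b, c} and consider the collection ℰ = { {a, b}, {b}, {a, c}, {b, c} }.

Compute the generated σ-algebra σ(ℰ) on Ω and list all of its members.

|σ(ℰ)| = 8.  σ(ℰ) = { {}, {a}, {b}, {c}, {a, b}, {a, c}, {b, c}, Ω }

Derivation:
Initial family (6 sets): { {}, {b}, {a, b}, {a, c}, {b, c}, Ω }.
Round 1 adds 2:
  {a}  = {b, c}ᶜ
  {c}  = {a, b}ᶜ
  — 8 sets.
Round 2: stable.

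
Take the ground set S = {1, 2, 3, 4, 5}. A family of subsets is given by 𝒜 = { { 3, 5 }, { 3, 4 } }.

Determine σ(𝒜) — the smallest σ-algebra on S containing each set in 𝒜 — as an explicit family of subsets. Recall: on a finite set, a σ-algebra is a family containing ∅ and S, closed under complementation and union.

Answer: σ(𝒜) = { {}, { 3 }, { 4 }, { 5 }, { 1, 2 }, { 3, 4 }, { 3, 5 }, { 4, 5 }, { 1, 2, 3 }, { 1, 2, 4 }, { 1, 2, 5 }, { 3, 4, 5 }, { 1, 2, 3, 4 }, { 1, 2, 3, 5 }, { 1, 2, 4, 5 }, S }

Working:
Initial family (4 sets): { {}, { 3, 4 }, { 3, 5 }, S }.
Step 1 adds 3:
  { 1, 2, 4 }  = S∖{ 3, 5 }
  { 1, 2, 5 }  = S∖{ 3, 4 }
  { 3, 4, 5 }  = { 3, 5 } ∪ { 3, 4 }
Step 2 adds 4:
  { 1, 2 }  = S∖{ 3, 4, 5 }
  { 1, 2, 3, 4 }  = { 3, 4 } ∪ { 1, 2, 4 }
  { 1, 2, 3, 5 }  = { 1, 2, 5 } ∪ { 3, 5 }
  { 1, 2, 4, 5 }  = { 1, 2, 5 } ∪ { 1, 2, 4 }
Step 3 (3 new):
  { 3 }  = S∖{ 1, 2, 4, 5 }
  { 4 }  = S∖{ 1, 2, 3, 5 }
  { 5 }  = S∖{ 1, 2, 3, 4 }
Step 4. New:
  { 4, 5 }  = { 4 } ∪ { 5 }
  { 1, 2, 3 }  = { 3 } ∪ { 1, 2 }
Step 5: stable.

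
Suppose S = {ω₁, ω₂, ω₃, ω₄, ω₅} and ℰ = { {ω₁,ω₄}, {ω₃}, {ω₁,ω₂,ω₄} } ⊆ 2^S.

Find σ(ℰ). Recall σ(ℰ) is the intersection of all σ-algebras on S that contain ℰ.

Begin from { {}, {ω₃}, {ω₁,ω₄}, {ω₁,ω₂,ω₄}, S } (that is, ℰ plus ∅ and S).
Iteration 1: +5 →
  {ω₃,ω₅}  = S∖{ω₁,ω₂,ω₄}
  {ω₁,ω₃,ω₄}  = {ω₃} ∪ {ω₁,ω₄}
  {ω₂,ω₃,ω₅}  = S∖{ω₁,ω₄}
  {ω₁,ω₂,ω₃,ω₄}  = {ω₃} ∪ {ω₁,ω₂,ω₄}
  {ω₁,ω₂,ω₄,ω₅}  = S∖{ω₃}
Iteration 2 (3 new):
  {ω₅}  = S∖{ω₁,ω₂,ω₃,ω₄}
  {ω₂,ω₅}  = S∖{ω₁,ω₃,ω₄}
  {ω₁,ω₃,ω₄,ω₅}  = {ω₁,ω₃,ω₄} ∪ {ω₃,ω₅}
Iteration 3: 2 new —
  {ω₂}  = S∖{ω₁,ω₃,ω₄,ω₅}
  {ω₁,ω₄,ω₅}  = {ω₁,ω₄} ∪ {ω₅}
Iteration 4 adds 1:
  {ω₂,ω₃}  = S∖{ω₁,ω₄,ω₅}
Iteration 5: closed — nothing new.

σ(ℰ) = { {}, {ω₂}, {ω₃}, {ω₅}, {ω₁,ω₄}, {ω₂,ω₃}, {ω₂,ω₅}, {ω₃,ω₅}, {ω₁,ω₂,ω₄}, {ω₁,ω₃,ω₄}, {ω₁,ω₄,ω₅}, {ω₂,ω₃,ω₅}, {ω₁,ω₂,ω₃,ω₄}, {ω₁,ω₂,ω₄,ω₅}, {ω₁,ω₃,ω₄,ω₅}, S }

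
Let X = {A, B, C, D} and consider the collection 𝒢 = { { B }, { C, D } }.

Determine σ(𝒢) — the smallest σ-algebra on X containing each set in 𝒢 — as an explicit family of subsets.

σ(𝒢) = { ∅, { A }, { B }, { A, B }, { C, D }, { A, C, D }, { B, C, D }, X }

Trace:
Initial family (4 sets): { ∅, { B }, { C, D }, X }.
Step 1 (3 new):
  { A, B }  = ᶜ of { C, D }
  { A, C, D }  = ᶜ of { B }
  { B, C, D }  = { B } ∪ { C, D }
  |family| = 7
Step 2: 1 new —
  { A }  = ᶜ of { B, C, D }
  |family| = 8
After Step 3 the family is unchanged; done.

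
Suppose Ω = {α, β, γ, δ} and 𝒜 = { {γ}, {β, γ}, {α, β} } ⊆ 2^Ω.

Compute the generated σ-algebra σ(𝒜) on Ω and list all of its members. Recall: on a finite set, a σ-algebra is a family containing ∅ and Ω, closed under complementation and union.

Answer: σ(𝒜) = { {}, {α}, {β}, {γ}, {δ}, {α, β}, {α, γ}, {α, δ}, {β, γ}, {β, δ}, {γ, δ}, {α, β, γ}, {α, β, δ}, {α, γ, δ}, {β, γ, δ}, Ω }

Working:
Begin from { {}, {γ}, {α, β}, {β, γ}, Ω } (that is, 𝒜 plus ∅ and Ω).
Round 1 adds 4:
  {α, δ}  = complement {β, γ}
  {γ, δ}  = complement {α, β}
  {α, β, γ}  = {γ} ∪ {α, β}
  {α, β, δ}  = complement {γ}
Round 2 adds 3:
  {δ}  = complement {α, β, γ}
  {α, γ, δ}  = {γ, δ} ∪ {α, δ}
  {β, γ, δ}  = {γ, δ} ∪ {β, γ}
Round 3: +2 →
  {α}  = complement {β, γ, δ}
  {β}  = complement {α, γ, δ}
Round 4. New:
  {α, γ}  = {γ} ∪ {α}
  {β, δ}  = {δ} ∪ {β}
Round 5: closed — nothing new.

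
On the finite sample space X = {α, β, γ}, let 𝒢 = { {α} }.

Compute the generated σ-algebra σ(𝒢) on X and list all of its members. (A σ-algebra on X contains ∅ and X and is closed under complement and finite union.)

|σ(𝒢)| = 4.  σ(𝒢) = { ∅, {α}, {β, γ}, X }

Working:
Seed the family with 𝒢 together with ∅ and X: { ∅, {α}, X }.
Iteration 1: +1 →
  {β, γ}  = ᶜ of {α}
  (now 4)
Iteration 2: closed — nothing new.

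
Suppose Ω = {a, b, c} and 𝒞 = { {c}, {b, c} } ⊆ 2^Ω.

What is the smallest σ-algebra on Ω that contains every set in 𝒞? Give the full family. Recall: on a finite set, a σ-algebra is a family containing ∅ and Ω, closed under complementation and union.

σ(𝒞) (8 sets): { ∅, {a}, {b}, {c}, {a, b}, {a, c}, {b, c}, Ω }

Working:
Start: 𝒞 ∪ {∅, Ω} = { ∅, {c}, {b, c}, Ω }.
Pass 1 (2 new):
  {a}  = {b, c}ᶜ
  {a, b}  = {c}ᶜ
  [6 total]
Pass 2 (1 new):
  {a, c}  = {c} ∪ {a}
  [7 total]
Pass 3: +1 →
  {b}  = {a, c}ᶜ
  [8 total]
Pass 4: closed — nothing new.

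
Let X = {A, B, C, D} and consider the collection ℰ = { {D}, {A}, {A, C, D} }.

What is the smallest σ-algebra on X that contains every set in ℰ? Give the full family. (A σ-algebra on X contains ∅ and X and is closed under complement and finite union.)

Answer: σ(ℰ) = { {}, {A}, {B}, {C}, {D}, {A, B}, {A, C}, {A, D}, {B, C}, {B, D}, {C, D}, {A, B, C}, {A, B, D}, {A, C, D}, {B, C, D}, X }

Trace:
Begin from { {}, {A}, {D}, {A, C, D}, X } (that is, ℰ plus ∅ and X).
Pass 1 (4 new):
  {B}  = complement {A, C, D}
  {A, D}  = {D} ∪ {A}
  {A, B, C}  = complement {D}
  {B, C, D}  = complement {A}
  (now 9)
Pass 2: +4 →
  {A, B}  = {B} ∪ {A}
  {B, C}  = complement {A, D}
  {B, D}  = {B} ∪ {D}
  {A, B, D}  = {B} ∪ {A, D}
  (now 13)
Pass 3 (3 new):
  {C}  = complement {A, B, D}
  {A, C}  = complement {B, D}
  {C, D}  = complement {A, B}
  (now 16)
Pass 4: closed — nothing new.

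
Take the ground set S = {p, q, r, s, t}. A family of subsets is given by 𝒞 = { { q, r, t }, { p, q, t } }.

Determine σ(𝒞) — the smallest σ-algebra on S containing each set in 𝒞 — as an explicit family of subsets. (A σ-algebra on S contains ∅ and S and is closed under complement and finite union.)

|σ(𝒞)| = 16.  σ(𝒞) = { {}, { p }, { r }, { s }, { p, r }, { p, s }, { q, t }, { r, s }, { p, q, t }, { p, r, s }, { q, r, t }, { q, s, t }, { p, q, r, t }, { p, q, s, t }, { q, r, s, t }, S }

Check:
Initial family (4 sets): { {}, { p, q, t }, { q, r, t }, S }.
Pass 1 (3 new):
  { p, s }  = complement { q, r, t }
  { r, s }  = complement { p, q, t }
  { p, q, r, t }  = { p, q, t } ∪ { q, r, t }
  — 7 sets.
Pass 2. New:
  { s }  = complement { p, q, r, t }
  { p, r, s }  = { r, s } ∪ { p, s }
  { p, q, s, t }  = { p, q, t } ∪ { p, s }
  { q, r, s, t }  = { r, s } ∪ { q, r, t }
  — 11 sets.
Pass 3: +3 →
  { p }  = complement { q, r, s, t }
  { r }  = complement { p, q, s, t }
  { q, t }  = complement { p, r, s }
  — 14 sets.
Pass 4. New:
  { p, r }  = { r } ∪ { p }
  { q, s, t }  = { q, t } ∪ { s }
  — 16 sets.
After Pass 5 the family is unchanged; done.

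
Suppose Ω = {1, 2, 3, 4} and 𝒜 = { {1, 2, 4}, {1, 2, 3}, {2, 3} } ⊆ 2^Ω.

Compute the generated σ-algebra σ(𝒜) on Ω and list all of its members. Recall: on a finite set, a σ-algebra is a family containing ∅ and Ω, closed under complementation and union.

|σ(𝒜)| = 16.  σ(𝒜) = { {}, {1}, {2}, {3}, {4}, {1, 2}, {1, 3}, {1, 4}, {2, 3}, {2, 4}, {3, 4}, {1, 2, 3}, {1, 2, 4}, {1, 3, 4}, {2, 3, 4}, Ω }

Check:
Seed the family with 𝒜 together with ∅ and Ω: { {}, {2, 3}, {1, 2, 3}, {1, 2, 4}, Ω }.
Round 1 (3 new):
  {3}  = ᶜ of {1, 2, 4}
  {4}  = ᶜ of {1, 2, 3}
  {1, 4}  = ᶜ of {2, 3}
Round 2: 3 new —
  {3, 4}  = {4} ∪ {3}
  {1, 3, 4}  = {3} ∪ {1, 4}
  {2, 3, 4}  = {4} ∪ {2, 3}
Round 3 adds 3:
  {1}  = ᶜ of {2, 3, 4}
  {2}  = ᶜ of {1, 3, 4}
  {1, 2}  = ᶜ of {3, 4}
Round 4. New:
  {1, 3}  = {3} ∪ {1}
  {2, 4}  = {4} ∪ {2}
Round 5: already closed under ᶜ and ∪.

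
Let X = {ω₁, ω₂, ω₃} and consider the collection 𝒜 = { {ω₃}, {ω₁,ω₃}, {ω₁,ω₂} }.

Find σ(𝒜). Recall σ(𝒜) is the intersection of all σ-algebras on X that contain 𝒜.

|σ(𝒜)| = 8.  σ(𝒜) = { {}, {ω₁}, {ω₂}, {ω₃}, {ω₁,ω₂}, {ω₁,ω₃}, {ω₂,ω₃}, X }

Working:
Take S₀ = 𝒜 ∪ {∅, X} = { {}, {ω₃}, {ω₁,ω₂}, {ω₁,ω₃}, X }.
Round 1: +1 →
  {ω₂}  = X∖{ω₁,ω₃}
Round 2 adds 1:
  {ω₂,ω₃}  = {ω₃} ∪ {ω₂}
Round 3. New:
  {ω₁}  = X∖{ω₂,ω₃}
Round 4: closed — nothing new.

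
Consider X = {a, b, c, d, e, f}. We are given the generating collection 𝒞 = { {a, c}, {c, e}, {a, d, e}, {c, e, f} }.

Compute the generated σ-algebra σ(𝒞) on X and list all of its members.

Seed the family with 𝒞 together with ∅ and X: { ∅, {a, c}, {c, e}, {a, d, e}, {c, e, f}, X }.
Round 1 (8 new):
  {a, b, d}  = X∖{c, e, f}
  {a, c, e}  = {a, c} ∪ {c, e}
  {b, c, f}  = X∖{a, d, e}
  {a, b, d, f}  = X∖{c, e}
  {a, c, d, e}  = {a, d, e} ∪ {a, c}
  {a, c, e, f}  = {a, c} ∪ {c, e, f}
  {b, d, e, f}  = X∖{a, c}
  {a, c, d, e, f}  = {a, d, e} ∪ {c, e, f}
  [14 total]
Round 2: 13 new —
  {b}  = X∖{a, c, d, e, f}
  {b, d}  = X∖{a, c, e, f}
  {b, f}  = X∖{a, c, d, e}
  {b, d, f}  = X∖{a, c, e}
  {a, b, c, d}  = {a, b, d} ∪ {a, c}
  {a, b, c, f}  = {b, c, f} ∪ {a, c}
  {a, b, d, e}  = {a, d, e} ∪ {a, b, d}
  {b, c, e, f}  = {b, c, f} ∪ {c, e, f}
  {a, b, c, d, e}  = {a, c, e} ∪ {a, b, d}
  {a, b, c, d, f}  = {a, b, d, f} ∪ {b, c, f}
  {a, b, c, e, f}  = {a, c, e, f} ∪ {b, c, f}
  {a, b, d, e, f}  = {a, d, e} ∪ {a, b, d, f}
  {b, c, d, e, f}  = {b, c, f} ∪ {b, d, e, f}
  [27 total]
Round 3. New:
  {a}  = X∖{b, c, d, e, f}
  {c}  = X∖{a, b, d, e, f}
  {d}  = X∖{a, b, c, e, f}
  {e}  = X∖{a, b, c, d, f}
  {f}  = X∖{a, b, c, d, e}
  {a, d}  = X∖{b, c, e, f}
  {c, f}  = X∖{a, b, d, e}
  {d, e}  = X∖{a, b, c, f}
  {e, f}  = X∖{a, b, c, d}
  {a, b, c}  = {b} ∪ {a, c}
  {b, c, e}  = {b} ∪ {c, e}
  {a, b, c, e}  = {a, c, e} ∪ {b}
  {b, c, d, e}  = {c, e} ∪ {b, d}
  {b, c, d, f}  = {b, d, f} ∪ {b, c, f}
  [41 total]
Round 4: +21 →
  {a, b}  = {b} ∪ {a}
  {a, e}  = X∖{b, c, d, f}
  {a, f}  = X∖{b, c, d, e}
  {b, c}  = {b} ∪ {c}
  {b, e}  = {b} ∪ {e}
  {c, d}  = {c} ∪ {d}
  {d, f}  = X∖{a, b, c, e}
  {a, b, f}  = {b, f} ∪ {a}
  {a, c, d}  = {a, c} ∪ {d}
  {a, c, f}  = {a, c} ∪ {c, f}
  {a, d, f}  = X∖{b, c, e}
  {a, e, f}  = {a} ∪ {e, f}
  {b, c, d}  = {c} ∪ {b, d}
  {b, d, e}  = {b} ∪ {d, e}
  {b, e, f}  = {b} ∪ {e, f}
  {c, d, e}  = {d, e} ∪ {c, e}
  {c, d, f}  = {c, f} ∪ {d}
  {d, e, f}  = X∖{a, b, c}
  {a, c, d, f}  = {c, f} ∪ {a, d}
  {a, d, e, f}  = {e, f} ∪ {a, d}
  {c, d, e, f}  = {d, e} ∪ {c, f}
  [62 total]
Round 5. New:
  {a, b, e}  = X∖{c, d, f}
  {a, b, e, f}  = X∖{c, d}
  [64 total]
Round 6 adds nothing — fixpoint reached.

Hence σ(𝒞) has 64 members: { ∅, {a}, {b}, {c}, {d}, {e}, {f}, {a, b}, {a, c}, {a, d}, {a, e}, {a, f}, {b, c}, {b, d}, {b, e}, {b, f}, {c, d}, {c, e}, {c, f}, {d, e}, {d, f}, {e, f}, {a, b, c}, {a, b, d}, {a, b, e}, {a, b, f}, {a, c, d}, {a, c, e}, {a, c, f}, {a, d, e}, {a, d, f}, {a, e, f}, {b, c, d}, {b, c, e}, {b, c, f}, {b, d, e}, {b, d, f}, {b, e, f}, {c, d, e}, {c, d, f}, {c, e, f}, {d, e, f}, {a, b, c, d}, {a, b, c, e}, {a, b, c, f}, {a, b, d, e}, {a, b, d, f}, {a, b, e, f}, {a, c, d, e}, {a, c, d, f}, {a, c, e, f}, {a, d, e, f}, {b, c, d, e}, {b, c, d, f}, {b, c, e, f}, {b, d, e, f}, {c, d, e, f}, {a, b, c, d, e}, {a, b, c, d, f}, {a, b, c, e, f}, {a, b, d, e, f}, {a, c, d, e, f}, {b, c, d, e, f}, X }.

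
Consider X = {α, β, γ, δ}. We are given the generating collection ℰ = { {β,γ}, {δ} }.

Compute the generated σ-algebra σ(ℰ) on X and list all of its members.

Begin from { ∅, {δ}, {β,γ}, X } (that is, ℰ plus ∅ and X).
Step 1. New:
  {α,δ}  = {β,γ}ᶜ
  {α,β,γ}  = {δ}ᶜ
  {β,γ,δ}  = {δ} ∪ {β,γ}
  |family| = 7
Step 2 adds 1:
  {α}  = {β,γ,δ}ᶜ
  |family| = 8
Step 3: closed — nothing new.

Hence σ(ℰ) has 8 members: { ∅, {α}, {δ}, {α,δ}, {β,γ}, {α,β,γ}, {β,γ,δ}, X }.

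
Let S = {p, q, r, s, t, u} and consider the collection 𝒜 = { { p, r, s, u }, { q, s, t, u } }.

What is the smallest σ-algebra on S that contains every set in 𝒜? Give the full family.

|σ(𝒜)| = 8.  σ(𝒜) = { {  }, { p, r }, { q, t }, { s, u }, { p, q, r, t }, { p, r, s, u }, { q, s, t, u }, S }

Working:
Begin from { {  }, { p, r, s, u }, { q, s, t, u }, S } (that is, 𝒜 plus ∅ and S).
Round 1 (2 new):
  { p, r }  = { q, s, t, u }ᶜ
  { q, t }  = { p, r, s, u }ᶜ
  |family| = 6
Round 2 (1 new):
  { p, q, r, t }  = { q, t } ∪ { p, r }
  |family| = 7
Round 3: 1 new —
  { s, u }  = { p, q, r, t }ᶜ
  |family| = 8
Round 4: closed — nothing new.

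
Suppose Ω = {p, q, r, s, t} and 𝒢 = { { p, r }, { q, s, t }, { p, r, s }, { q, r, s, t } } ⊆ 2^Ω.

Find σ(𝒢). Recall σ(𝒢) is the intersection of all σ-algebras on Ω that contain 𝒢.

Seed the family with 𝒢 together with ∅ and Ω: { {  }, { p, r }, { p, r, s }, { q, s, t }, { q, r, s, t }, Ω }.
Round 1. New:
  { p }  = { q, r, s, t }ᶜ
  { q, t }  = { p, r, s }ᶜ
  [8 total]
Round 2: 3 new —
  { p, q, t }  = { q, t } ∪ { p }
  { p, q, r, t }  = { q, t } ∪ { p, r }
  { p, q, s, t }  = { q, s, t } ∪ { p }
  [11 total]
Round 3. New:
  { r }  = { p, q, s, t }ᶜ
  { s }  = { p, q, r, t }ᶜ
  { r, s }  = { p, q, t }ᶜ
  [14 total]
Round 4. New:
  { p, s }  = { s } ∪ { p }
  { q, r, t }  = { r } ∪ { q, t }
  [16 total]
Round 5: closed — nothing new.

Hence σ(𝒢) has 16 members: { {  }, { p }, { r }, { s }, { p, r }, { p, s }, { q, t }, { r, s }, { p, q, t }, { p, r, s }, { q, r, t }, { q, s, t }, { p, q, r, t }, { p, q, s, t }, { q, r, s, t }, Ω }.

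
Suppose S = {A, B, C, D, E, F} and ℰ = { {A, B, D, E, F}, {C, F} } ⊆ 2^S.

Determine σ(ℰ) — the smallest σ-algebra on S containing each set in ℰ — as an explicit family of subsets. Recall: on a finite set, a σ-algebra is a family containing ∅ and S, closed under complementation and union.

Initial family (4 sets): { {}, {C, F}, {A, B, D, E, F}, S }.
Step 1 (2 new):
  {C}  = S∖{A, B, D, E, F}
  {A, B, D, E}  = S∖{C, F}
  — 6 sets.
Step 2 (1 new):
  {A, B, C, D, E}  = {C} ∪ {A, B, D, E}
  — 7 sets.
Step 3: 1 new —
  {F}  = S∖{A, B, C, D, E}
  — 8 sets.
Step 4: no new sets; the family is a σ-algebra.

σ(ℰ) = { {}, {C}, {F}, {C, F}, {A, B, D, E}, {A, B, C, D, E}, {A, B, D, E, F}, S }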